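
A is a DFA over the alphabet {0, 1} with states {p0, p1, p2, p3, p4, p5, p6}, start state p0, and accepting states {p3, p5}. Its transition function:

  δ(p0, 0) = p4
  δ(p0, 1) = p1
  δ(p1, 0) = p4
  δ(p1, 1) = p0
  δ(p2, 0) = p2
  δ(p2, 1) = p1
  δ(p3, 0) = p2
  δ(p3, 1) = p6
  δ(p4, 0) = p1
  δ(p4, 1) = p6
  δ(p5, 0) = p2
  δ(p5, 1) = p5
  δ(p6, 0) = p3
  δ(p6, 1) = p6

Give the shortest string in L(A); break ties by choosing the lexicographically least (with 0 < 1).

010

A breadth-first search from p0 reaches an accepting state first via the path p0 → p4 → p6 → p3 on input 010.
No string of length < 3 is accepted (BFS exhausts all shorter strings without reaching an accepting state), and 010 is the lexicographically least accepting string of length 3.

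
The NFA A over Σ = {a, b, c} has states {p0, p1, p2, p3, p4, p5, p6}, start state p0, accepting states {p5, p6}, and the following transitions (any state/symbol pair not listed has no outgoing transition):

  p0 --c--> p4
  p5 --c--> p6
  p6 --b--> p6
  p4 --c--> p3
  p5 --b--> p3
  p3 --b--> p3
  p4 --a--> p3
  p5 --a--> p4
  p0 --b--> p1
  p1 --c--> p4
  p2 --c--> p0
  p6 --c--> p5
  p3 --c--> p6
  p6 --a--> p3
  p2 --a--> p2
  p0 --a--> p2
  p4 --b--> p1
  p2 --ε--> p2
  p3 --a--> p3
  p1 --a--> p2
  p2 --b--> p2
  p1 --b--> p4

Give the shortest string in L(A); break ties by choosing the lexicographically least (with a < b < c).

A breadth-first search from p0 reaches an accepting state first via the path p0 → p4 → p3 → p6 on input cac.
No string of length < 3 is accepted (BFS exhausts all shorter strings without reaching an accepting state), and cac is the lexicographically least accepting string of length 3.

cac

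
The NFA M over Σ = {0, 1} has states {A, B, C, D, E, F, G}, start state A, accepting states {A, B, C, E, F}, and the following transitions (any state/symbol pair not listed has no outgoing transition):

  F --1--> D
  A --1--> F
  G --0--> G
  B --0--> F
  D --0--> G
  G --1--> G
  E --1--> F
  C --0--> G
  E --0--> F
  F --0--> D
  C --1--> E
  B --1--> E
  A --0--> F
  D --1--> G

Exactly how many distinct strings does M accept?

The useful subgraph on states {A, F} is acyclic, so L(M) is finite; the longest accepting path visits 2 useful states, giving maximum string length 1.
Counting accepting paths from A by length: 1 of length 0, 2 of length 1. Total 3.

3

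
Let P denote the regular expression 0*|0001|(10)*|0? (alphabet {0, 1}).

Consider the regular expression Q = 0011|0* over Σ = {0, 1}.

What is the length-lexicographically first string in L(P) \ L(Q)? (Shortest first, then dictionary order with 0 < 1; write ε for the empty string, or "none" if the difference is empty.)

The string 10 is accepted by P but not by Q.
No shorter string lies in the difference, and 10 is the lexicographically first length-2 string in L(P) \ L(Q).

10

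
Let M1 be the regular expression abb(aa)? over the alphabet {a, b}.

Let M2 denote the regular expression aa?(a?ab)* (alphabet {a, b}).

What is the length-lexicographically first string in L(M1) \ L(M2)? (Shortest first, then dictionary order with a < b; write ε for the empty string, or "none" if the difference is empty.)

abb

The string abb is accepted by M1 but not by M2.
No shorter string lies in the difference, and abb is the lexicographically first length-3 string in L(M1) \ L(M2).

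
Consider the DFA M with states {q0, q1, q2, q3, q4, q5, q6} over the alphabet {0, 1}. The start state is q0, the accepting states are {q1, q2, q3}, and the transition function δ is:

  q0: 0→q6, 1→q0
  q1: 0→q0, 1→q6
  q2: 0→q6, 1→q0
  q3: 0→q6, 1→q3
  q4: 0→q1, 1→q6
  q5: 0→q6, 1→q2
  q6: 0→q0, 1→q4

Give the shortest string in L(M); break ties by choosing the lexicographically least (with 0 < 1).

010

A breadth-first search from q0 reaches an accepting state first via the path q0 → q6 → q4 → q1 on input 010.
No string of length < 3 is accepted (BFS exhausts all shorter strings without reaching an accepting state), and 010 is the lexicographically least accepting string of length 3.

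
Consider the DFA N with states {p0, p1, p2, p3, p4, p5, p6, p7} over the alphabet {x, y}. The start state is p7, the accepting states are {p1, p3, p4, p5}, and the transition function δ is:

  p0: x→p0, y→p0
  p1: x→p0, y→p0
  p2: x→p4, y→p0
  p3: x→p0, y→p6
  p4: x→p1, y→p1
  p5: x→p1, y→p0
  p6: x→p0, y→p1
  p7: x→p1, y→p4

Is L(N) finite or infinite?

finite

The useful states (reachable from p7 and able to reach an accepting state) are {p1, p4, p7}.
Restricted to these states the transition graph has no cycle, so every accepting path has bounded length and L is finite.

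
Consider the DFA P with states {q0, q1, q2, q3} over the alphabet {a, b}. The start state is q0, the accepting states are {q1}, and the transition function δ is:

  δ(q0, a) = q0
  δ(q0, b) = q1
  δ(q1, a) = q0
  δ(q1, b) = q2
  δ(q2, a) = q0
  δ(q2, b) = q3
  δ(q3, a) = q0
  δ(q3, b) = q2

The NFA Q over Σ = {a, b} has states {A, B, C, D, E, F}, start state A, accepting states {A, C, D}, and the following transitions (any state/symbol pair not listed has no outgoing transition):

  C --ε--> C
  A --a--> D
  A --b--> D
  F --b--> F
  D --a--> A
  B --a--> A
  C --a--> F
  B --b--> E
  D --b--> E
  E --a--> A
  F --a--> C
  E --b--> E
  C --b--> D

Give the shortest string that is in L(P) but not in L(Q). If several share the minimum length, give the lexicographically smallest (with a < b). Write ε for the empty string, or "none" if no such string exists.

ab

The string ab is accepted by P but not by Q.
No shorter string lies in the difference, and ab is the lexicographically first length-2 string in L(P) \ L(Q).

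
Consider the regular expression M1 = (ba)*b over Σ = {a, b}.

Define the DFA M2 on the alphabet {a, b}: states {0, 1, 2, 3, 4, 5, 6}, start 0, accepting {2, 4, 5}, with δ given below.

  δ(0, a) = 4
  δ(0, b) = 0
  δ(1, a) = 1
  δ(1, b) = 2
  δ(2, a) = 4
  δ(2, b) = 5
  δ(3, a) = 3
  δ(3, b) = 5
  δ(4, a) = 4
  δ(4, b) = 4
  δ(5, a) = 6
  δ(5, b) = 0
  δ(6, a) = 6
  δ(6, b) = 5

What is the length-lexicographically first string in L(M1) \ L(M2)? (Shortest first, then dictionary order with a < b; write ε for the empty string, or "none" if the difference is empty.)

The string b is accepted by M1 but not by M2.
No shorter string lies in the difference, and b is the lexicographically first length-1 string in L(M1) \ L(M2).

b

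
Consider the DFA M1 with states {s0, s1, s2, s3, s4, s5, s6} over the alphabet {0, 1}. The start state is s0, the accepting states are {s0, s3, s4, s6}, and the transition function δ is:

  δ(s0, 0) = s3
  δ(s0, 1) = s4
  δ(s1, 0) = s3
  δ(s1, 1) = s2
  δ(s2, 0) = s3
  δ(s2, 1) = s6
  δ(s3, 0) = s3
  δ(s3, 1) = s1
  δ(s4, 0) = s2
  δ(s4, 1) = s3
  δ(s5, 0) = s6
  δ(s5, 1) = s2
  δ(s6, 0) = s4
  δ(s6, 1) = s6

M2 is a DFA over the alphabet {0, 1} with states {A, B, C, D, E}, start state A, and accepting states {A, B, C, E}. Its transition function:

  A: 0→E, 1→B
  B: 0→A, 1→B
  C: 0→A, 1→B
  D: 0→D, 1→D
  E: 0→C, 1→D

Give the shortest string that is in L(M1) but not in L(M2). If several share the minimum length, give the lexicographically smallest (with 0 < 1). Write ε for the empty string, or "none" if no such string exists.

010

The string 010 is accepted by M1 but not by M2.
No shorter string lies in the difference, and 010 is the lexicographically first length-3 string in L(M1) \ L(M2).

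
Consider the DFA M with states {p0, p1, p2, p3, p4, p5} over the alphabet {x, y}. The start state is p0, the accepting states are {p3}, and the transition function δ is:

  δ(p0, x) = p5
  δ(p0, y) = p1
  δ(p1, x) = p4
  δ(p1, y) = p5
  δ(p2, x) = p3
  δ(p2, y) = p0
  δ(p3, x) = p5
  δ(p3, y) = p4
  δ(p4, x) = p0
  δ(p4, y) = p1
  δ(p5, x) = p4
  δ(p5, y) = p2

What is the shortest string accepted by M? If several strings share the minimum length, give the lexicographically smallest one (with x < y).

A breadth-first search from p0 reaches an accepting state first via the path p0 → p5 → p2 → p3 on input xyx.
No string of length < 3 is accepted (BFS exhausts all shorter strings without reaching an accepting state), and xyx is the lexicographically least accepting string of length 3.

xyx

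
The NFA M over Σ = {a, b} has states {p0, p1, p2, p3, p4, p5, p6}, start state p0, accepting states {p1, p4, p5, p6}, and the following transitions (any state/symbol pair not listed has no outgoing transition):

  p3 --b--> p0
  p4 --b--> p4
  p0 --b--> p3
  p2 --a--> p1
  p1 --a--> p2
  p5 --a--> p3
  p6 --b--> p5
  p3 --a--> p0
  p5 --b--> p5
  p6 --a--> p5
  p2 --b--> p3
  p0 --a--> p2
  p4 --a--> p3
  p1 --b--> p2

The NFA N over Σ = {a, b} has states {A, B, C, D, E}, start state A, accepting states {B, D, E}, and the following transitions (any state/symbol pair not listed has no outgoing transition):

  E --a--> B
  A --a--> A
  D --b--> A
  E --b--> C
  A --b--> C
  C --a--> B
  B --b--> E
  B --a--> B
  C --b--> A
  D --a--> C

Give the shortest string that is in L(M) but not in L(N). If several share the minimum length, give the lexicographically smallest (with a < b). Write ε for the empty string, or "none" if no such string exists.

The string aa is accepted by M but not by N.
No shorter string lies in the difference, and aa is the lexicographically first length-2 string in L(M) \ L(N).

aa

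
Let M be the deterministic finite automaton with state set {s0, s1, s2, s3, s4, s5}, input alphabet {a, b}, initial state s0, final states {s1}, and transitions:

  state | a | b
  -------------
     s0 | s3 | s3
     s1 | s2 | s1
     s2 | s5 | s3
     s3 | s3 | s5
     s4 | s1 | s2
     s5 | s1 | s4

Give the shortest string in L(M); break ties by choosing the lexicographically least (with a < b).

A breadth-first search from s0 reaches an accepting state first via the path s0 → s3 → s5 → s1 on input aba.
No string of length < 3 is accepted (BFS exhausts all shorter strings without reaching an accepting state), and aba is the lexicographically least accepting string of length 3.

aba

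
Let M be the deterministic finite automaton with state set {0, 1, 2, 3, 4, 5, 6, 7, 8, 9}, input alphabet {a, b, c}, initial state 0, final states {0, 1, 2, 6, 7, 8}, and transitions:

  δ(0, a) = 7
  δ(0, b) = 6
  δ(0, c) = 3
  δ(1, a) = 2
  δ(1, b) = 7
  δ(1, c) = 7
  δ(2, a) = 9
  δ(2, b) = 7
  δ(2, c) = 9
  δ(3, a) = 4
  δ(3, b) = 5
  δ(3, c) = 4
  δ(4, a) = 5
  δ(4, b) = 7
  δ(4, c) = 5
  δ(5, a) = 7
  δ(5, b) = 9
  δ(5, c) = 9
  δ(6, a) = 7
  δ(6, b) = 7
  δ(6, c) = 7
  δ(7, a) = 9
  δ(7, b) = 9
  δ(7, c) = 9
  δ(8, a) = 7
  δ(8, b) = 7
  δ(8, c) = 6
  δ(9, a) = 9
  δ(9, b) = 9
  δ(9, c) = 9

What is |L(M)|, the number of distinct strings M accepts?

13

The useful subgraph on states {0, 3, 4, 5, 6, 7} is acyclic, so L(M) is finite; the longest accepting path visits 5 useful states, giving maximum string length 4.
Counting accepting paths from 0 by length: 1 of length 0, 2 of length 1, 3 of length 2, 3 of length 3, 4 of length 4. Total 13.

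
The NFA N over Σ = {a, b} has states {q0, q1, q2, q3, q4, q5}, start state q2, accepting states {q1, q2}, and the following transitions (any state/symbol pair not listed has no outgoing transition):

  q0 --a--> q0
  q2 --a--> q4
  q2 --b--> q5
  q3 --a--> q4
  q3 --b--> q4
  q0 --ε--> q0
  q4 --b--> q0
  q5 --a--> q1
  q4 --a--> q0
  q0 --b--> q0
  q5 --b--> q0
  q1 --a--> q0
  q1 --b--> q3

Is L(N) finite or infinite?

finite

The useful states (reachable from q2 and able to reach an accepting state) are {q1, q2, q5}.
Restricted to these states the transition graph has no cycle, so every accepting path has bounded length and L is finite.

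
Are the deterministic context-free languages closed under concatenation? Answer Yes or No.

No

Take L₁ = {ε, c} (finite, hence regular and DCFL) and L₂ = {c aⁿbⁿ : n≥0} ∪ {cc aⁿb²ⁿ : n≥0} (a DCFL: the number of leading c's tells the DPDA whether to pop one stack symbol per b or per two b's). Then L₁L₂ ∩ cca⁺b* = {cc aⁿbⁿ : n≥1} ∪ {cc aⁿb²ⁿ : n≥1}. If L₁L₂ were a DCFL, so would be this intersection with a regular set, and a DPDA for it started from its configuration after reading cc would accept {aⁿbⁿ : n≥1} ∪ {aⁿb²ⁿ : n≥1}, which no deterministic PDA accepts (a DPDA for it would have a single run on aⁿb²ⁿ, accepting after the prefix aⁿbⁿ and accepting again after n more b's; an ordinary PDA that simulates it on a's and b's and, at any moment when it is accepting, may switch to reading only a fresh letter d while feeding each d to the simulation as a b, would accept aⁱbʲdᵏ (k≥1) exactly when both aⁱbʲ and aⁱbʲ⁺ᵏ are in the language, i.e. its language intersected with the regular set a*b*d⁺ would be exactly {aⁿbⁿdⁿ : n≥1} — impossible, since context-free languages are closed under intersection with regular sets and {aⁿbⁿdⁿ} is not context-free). Hence L₁L₂ is not a DCFL.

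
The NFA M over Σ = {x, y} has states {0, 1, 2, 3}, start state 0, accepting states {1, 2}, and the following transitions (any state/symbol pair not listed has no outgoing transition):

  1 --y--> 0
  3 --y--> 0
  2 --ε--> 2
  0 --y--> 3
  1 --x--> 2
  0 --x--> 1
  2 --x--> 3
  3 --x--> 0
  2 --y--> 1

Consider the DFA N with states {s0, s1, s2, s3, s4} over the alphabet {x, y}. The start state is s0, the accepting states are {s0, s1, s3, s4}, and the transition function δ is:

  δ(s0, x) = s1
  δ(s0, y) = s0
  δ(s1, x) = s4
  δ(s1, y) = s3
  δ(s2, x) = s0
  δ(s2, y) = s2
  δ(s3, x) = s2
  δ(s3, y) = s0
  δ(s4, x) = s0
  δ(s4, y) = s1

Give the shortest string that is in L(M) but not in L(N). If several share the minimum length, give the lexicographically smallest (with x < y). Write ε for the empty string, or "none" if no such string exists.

The string xyx is accepted by M but not by N.
No shorter string lies in the difference, and xyx is the lexicographically first length-3 string in L(M) \ L(N).

xyx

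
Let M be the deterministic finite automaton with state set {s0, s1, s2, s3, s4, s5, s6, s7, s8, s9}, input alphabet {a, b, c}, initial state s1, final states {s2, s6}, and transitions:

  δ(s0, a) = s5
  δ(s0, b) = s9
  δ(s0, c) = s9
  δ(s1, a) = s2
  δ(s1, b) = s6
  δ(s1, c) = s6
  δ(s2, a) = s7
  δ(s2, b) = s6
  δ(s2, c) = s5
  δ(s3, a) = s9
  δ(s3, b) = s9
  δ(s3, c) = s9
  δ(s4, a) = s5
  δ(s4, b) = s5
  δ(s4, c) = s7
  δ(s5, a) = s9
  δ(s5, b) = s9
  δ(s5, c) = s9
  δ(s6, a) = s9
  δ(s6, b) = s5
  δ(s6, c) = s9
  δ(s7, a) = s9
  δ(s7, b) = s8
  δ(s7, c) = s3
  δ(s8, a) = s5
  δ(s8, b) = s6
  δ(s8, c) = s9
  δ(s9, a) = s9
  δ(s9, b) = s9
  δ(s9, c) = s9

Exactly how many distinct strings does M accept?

The useful subgraph on states {s1, s2, s6, s7, s8} is acyclic, so L(M) is finite; the longest accepting path visits 5 useful states, giving maximum string length 4.
Counting accepting paths from s1 by length: 3 of length 1, 1 of length 2, 1 of length 4. Total 5.

5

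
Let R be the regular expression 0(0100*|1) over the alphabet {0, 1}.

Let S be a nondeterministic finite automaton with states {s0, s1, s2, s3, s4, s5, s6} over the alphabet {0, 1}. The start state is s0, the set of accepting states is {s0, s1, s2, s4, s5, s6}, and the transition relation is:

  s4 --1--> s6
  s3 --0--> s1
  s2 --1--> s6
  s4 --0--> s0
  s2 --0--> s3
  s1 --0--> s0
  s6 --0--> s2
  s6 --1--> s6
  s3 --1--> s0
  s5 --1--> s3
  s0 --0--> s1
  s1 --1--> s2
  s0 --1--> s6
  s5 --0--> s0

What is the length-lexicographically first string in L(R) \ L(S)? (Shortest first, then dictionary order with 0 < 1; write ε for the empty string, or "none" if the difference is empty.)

The string 00100 is accepted by R but not by S.
No shorter string lies in the difference, and 00100 is the lexicographically first length-5 string in L(R) \ L(S).

00100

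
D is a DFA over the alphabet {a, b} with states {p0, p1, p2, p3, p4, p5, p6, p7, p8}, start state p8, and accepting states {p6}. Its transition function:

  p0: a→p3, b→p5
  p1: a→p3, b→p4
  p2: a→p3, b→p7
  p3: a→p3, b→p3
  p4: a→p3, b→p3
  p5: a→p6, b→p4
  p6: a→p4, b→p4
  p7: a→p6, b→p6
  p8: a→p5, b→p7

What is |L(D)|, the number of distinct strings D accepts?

3

The useful subgraph on states {p5, p6, p7, p8} is acyclic, so L(D) is finite; the longest accepting path visits 3 useful states, giving maximum string length 2.
Counting accepting paths from p8 by length: 3 of length 2. Total 3.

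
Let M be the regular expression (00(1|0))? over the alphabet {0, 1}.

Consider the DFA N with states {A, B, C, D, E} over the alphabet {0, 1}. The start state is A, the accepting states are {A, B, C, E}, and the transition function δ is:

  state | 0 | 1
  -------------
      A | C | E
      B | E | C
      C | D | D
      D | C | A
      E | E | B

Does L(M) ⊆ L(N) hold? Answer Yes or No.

Yes

Converting the expression M to a DFA (subset construction, then merging equivalent states) gives the minimal DFA with states {m0, m1, m2, m3, m4}, start state m0, accepting states {m0, m4} and transitions m0: 0→m1, 1→m2; m1: 0→m3, 1→m2; m2: 0→m2, 1→m2; m3: 0→m4, 1→m4; m4: 0→m2, 1→m2.
Exploring the product automaton M × N from the start pair (m0, A), following both machines on each input symbol, reaches 10 state pairs: (m0, A), (m1, C), (m2, E), (m3, D), (m2, D), (m2, B), (m4, C), (m4, A), (m2, C), (m2, A).
M accepts in {m0, m4} and N accepts in {A, B, C, E}. The reachable pairs whose M-component is accepting are (m0, A), (m4, C), (m4, A); in each of them the N-component is accepting too, so the product for L(M) \ L(N) (M-component accepting, N-component rejecting) has no reachable accepting pair and the difference is empty.
Hence every string in L(M) is also in L(N).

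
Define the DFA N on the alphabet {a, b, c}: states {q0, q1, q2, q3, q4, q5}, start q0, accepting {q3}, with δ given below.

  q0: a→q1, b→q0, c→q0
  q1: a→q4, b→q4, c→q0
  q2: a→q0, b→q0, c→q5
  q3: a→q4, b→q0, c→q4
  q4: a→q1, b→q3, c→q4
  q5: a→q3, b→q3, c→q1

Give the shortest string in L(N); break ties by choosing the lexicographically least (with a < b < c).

A breadth-first search from q0 reaches an accepting state first via the path q0 → q1 → q4 → q3 on input aab.
No string of length < 3 is accepted (BFS exhausts all shorter strings without reaching an accepting state), and aab is the lexicographically least accepting string of length 3.

aab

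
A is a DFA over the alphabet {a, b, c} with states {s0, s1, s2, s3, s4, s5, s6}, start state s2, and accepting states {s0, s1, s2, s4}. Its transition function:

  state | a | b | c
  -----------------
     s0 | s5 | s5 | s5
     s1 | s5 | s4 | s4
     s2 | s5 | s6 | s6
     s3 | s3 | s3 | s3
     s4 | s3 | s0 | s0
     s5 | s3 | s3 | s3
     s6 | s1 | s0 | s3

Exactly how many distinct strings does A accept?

The useful subgraph on states {s0, s1, s2, s4, s6} is acyclic, so L(A) is finite; the longest accepting path visits 5 useful states, giving maximum string length 4.
Counting accepting paths from s2 by length: 1 of length 0, 4 of length 2, 4 of length 3, 8 of length 4. Total 17.

17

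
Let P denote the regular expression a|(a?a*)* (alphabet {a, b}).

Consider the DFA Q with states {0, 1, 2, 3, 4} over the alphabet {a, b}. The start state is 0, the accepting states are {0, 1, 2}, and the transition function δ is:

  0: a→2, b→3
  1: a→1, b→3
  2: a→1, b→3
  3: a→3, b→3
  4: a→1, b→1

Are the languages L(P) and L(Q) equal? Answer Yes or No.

Yes

Converting the expression P to a DFA (subset construction, then merging equivalent states) gives the minimal DFA with states {p0, p1}, start state p0, accepting states {p0} and transitions p0: a→p0, b→p1; p1: a→p1, b→p1.
Exploring the product automaton P × Q from the start pair (p0, 0), following both machines on each input symbol, reaches 4 state pairs: (p0, 0), (p0, 2), (p1, 3), (p0, 1).
P accepts in {p0} and Q accepts in {0, 1, 2}. In every reachable pair the two components are either both accepting — (p0, 0), (p0, 2), (p0, 1) — or both non-accepting, so no string is accepted by exactly one of the machines: L(P) \ L(Q) and L(Q) \ L(P) are both empty.
Hence every string is accepted by P iff it is accepted by Q, and the two languages coincide.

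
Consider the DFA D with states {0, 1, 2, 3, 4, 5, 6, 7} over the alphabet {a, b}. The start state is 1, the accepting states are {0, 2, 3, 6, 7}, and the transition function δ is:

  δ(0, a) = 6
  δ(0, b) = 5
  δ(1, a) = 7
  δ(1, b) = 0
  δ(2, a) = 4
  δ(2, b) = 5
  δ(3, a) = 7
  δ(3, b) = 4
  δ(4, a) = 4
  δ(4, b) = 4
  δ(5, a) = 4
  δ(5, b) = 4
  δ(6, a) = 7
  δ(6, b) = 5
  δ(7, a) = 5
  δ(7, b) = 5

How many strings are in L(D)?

The useful subgraph on states {0, 1, 6, 7} is acyclic, so L(D) is finite; the longest accepting path visits 4 useful states, giving maximum string length 3.
Counting accepting paths from 1 by length: 2 of length 1, 1 of length 2, 1 of length 3. Total 4.

4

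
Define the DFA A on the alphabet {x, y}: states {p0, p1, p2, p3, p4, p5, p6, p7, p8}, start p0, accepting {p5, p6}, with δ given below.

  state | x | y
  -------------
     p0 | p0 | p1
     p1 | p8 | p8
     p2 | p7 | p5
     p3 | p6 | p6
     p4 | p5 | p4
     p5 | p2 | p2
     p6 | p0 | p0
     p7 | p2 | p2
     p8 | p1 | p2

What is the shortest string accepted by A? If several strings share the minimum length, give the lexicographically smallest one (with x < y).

A breadth-first search from p0 reaches an accepting state first via the path p0 → p1 → p8 → p2 → p5 on input yxyy.
No string of length < 4 is accepted (BFS exhausts all shorter strings without reaching an accepting state), and yxyy is the lexicographically least accepting string of length 4.

yxyy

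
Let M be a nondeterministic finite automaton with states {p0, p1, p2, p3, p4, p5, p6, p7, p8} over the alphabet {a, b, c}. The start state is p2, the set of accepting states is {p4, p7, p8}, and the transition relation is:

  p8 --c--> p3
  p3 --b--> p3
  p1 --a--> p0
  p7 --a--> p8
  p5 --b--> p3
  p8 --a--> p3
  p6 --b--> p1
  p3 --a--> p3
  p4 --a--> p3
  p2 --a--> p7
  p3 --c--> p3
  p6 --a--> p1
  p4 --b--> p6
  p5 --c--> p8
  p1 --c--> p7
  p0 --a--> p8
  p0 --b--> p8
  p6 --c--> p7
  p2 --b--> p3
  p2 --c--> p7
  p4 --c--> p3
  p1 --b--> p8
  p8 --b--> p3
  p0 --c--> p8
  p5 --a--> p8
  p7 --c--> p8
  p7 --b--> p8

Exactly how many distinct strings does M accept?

The useful subgraph on states {p2, p7, p8} is acyclic, so L(M) is finite; the longest accepting path visits 3 useful states, giving maximum string length 2.
Counting accepting paths from p2 by length: 2 of length 1, 6 of length 2. Total 8.

8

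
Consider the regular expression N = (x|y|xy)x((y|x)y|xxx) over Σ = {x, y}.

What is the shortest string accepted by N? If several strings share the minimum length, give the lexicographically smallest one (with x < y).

By inspection of the expression, no string of length less than 4 matches, and xxxy is the lexicographically first match of length 4.

xxxy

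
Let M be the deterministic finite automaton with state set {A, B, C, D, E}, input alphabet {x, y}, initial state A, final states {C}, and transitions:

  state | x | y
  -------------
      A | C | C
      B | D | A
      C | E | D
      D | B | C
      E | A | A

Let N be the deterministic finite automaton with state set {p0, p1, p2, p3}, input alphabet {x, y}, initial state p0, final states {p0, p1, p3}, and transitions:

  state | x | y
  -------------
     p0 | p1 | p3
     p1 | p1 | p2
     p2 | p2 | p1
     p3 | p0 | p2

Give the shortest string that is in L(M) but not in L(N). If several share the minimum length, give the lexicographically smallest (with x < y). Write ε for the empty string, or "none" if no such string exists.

The string xxxy is accepted by M but not by N.
No shorter string lies in the difference, and xxxy is the lexicographically first length-4 string in L(M) \ L(N).

xxxy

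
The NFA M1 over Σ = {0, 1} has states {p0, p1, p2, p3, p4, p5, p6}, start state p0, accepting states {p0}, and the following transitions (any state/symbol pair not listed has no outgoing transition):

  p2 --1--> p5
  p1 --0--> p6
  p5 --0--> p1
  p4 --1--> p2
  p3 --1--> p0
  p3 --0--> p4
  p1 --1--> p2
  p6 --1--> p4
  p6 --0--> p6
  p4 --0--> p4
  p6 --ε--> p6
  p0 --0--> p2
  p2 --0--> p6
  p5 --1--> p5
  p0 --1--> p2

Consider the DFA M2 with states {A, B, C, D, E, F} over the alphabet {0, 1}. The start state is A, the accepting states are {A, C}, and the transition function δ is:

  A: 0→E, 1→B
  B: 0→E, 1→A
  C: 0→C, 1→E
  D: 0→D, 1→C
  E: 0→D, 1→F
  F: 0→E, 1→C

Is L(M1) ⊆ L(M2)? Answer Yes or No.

Yes

Exploring the product automaton M1 × M2 from the start pair (p0, A), following both machines on each input symbol, reaches 20 state pairs: (p0, A), (p2, E), (p2, B), (p6, D), (p5, F), (p6, E), (p5, A), (p4, C), (p1, E), (p5, C), (p4, F), (p5, B), (p2, F), (p1, C), (p5, E), (p4, E), (p2, C), (p6, C), (p1, D), (p4, D).
M1 accepts in {p0} and M2 accepts in {A, C}. The reachable pairs whose M1-component is accepting are (p0, A); in each of them the M2-component is accepting too, so the product for L(M1) \ L(M2) (M1-component accepting, M2-component rejecting) has no reachable accepting pair and the difference is empty.
Hence every string in L(M1) is also in L(M2).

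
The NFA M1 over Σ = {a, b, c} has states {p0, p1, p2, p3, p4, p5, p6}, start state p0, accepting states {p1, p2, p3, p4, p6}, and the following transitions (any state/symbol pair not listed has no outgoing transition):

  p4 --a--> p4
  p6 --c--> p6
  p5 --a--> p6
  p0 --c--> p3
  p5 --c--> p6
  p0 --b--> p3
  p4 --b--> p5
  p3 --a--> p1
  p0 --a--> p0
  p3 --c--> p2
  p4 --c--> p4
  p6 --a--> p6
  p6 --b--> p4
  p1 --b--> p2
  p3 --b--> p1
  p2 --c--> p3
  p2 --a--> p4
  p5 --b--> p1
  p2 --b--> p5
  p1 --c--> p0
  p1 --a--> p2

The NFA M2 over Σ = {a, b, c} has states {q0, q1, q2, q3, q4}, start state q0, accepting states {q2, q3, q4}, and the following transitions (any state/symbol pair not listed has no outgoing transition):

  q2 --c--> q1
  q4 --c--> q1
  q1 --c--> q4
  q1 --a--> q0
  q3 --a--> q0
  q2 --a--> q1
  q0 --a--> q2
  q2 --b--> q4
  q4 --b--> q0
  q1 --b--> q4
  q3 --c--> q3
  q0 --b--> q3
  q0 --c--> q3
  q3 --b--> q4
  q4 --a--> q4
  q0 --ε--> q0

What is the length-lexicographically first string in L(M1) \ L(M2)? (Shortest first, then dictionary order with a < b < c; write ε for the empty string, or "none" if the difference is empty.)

The string ac is accepted by M1 but not by M2.
No shorter string lies in the difference, and ac is the lexicographically first length-2 string in L(M1) \ L(M2).

ac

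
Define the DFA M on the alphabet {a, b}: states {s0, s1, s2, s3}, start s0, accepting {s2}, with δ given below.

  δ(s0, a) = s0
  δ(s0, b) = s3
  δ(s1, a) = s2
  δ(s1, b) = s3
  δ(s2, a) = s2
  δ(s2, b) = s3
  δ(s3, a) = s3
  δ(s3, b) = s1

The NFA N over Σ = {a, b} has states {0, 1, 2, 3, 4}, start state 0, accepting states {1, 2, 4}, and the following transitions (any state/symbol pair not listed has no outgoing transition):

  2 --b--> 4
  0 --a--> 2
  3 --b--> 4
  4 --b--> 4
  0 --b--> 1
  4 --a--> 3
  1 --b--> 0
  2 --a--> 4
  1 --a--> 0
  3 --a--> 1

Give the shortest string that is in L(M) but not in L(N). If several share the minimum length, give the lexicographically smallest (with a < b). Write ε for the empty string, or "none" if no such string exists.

The string abba is accepted by M but not by N.
No shorter string lies in the difference, and abba is the lexicographically first length-4 string in L(M) \ L(N).

abba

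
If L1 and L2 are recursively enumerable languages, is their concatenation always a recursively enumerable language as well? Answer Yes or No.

Dovetail over all split points of the input and all step bounds t = 1, 2, …, simulating the recogniser for L₁ on the prefix and the recogniser for L₂ on the suffix for t steps; accept if for some split both accept.
So the recursively enumerable languages are closed under concatenation.

Yes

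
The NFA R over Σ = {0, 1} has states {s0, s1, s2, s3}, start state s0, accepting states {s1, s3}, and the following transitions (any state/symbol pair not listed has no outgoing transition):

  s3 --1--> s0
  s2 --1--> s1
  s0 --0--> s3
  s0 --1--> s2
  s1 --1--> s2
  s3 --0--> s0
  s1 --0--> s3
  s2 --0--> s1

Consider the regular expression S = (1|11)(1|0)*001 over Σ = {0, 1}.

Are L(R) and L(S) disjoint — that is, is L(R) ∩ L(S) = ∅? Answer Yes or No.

Converting the expression S to a DFA (subset construction, then merging equivalent states) gives the minimal DFA with states {r0, r1, r2, r3, r4, r5}, start state r0, accepting states {r5} and transitions r0: 0→r1, 1→r2; r1: 0→r1, 1→r1; r2: 0→r3, 1→r2; r3: 0→r4, 1→r2; r4: 0→r4, 1→r5; r5: 0→r3, 1→r2.
Exploring the product automaton R × S from the start pair (s0, r0), following both machines on each input symbol, reaches 14 state pairs: (s0, r0), (s3, r1), (s2, r2), (s0, r1), (s1, r3), (s1, r2), (s2, r1), (s3, r4), (s3, r3), (s1, r1), (s0, r4), (s0, r5), (s0, r2), (s2, r5).
R accepts in {s1, s3} and S accepts in {r5}; no reachable pair has both components accepting, so no string drives both machines to acceptance simultaneously and L(R) ∩ L(S) = ∅.
So no string is accepted by both, and the intersection is empty.

Yes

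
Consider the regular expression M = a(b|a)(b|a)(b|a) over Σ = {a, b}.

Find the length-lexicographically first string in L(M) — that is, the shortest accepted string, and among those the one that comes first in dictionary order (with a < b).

aaaa

By inspection of the expression, no string of length less than 4 matches, and aaaa is the lexicographically first match of length 4.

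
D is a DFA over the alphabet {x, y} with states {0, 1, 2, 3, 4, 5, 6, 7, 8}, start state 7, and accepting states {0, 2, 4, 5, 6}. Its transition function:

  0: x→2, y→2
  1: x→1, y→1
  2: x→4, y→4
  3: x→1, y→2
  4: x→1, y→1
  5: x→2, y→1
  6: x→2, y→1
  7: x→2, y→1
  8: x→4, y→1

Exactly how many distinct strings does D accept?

The useful subgraph on states {2, 4, 7} is acyclic, so L(D) is finite; the longest accepting path visits 3 useful states, giving maximum string length 2.
Counting accepting paths from 7 by length: 1 of length 1, 2 of length 2. Total 3.

3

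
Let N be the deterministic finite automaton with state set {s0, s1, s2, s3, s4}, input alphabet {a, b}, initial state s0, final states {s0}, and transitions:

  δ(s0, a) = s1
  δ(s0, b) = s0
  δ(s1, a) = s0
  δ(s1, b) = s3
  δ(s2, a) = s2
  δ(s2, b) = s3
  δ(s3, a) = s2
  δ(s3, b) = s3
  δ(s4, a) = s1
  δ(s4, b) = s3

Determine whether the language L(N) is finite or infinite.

State s0 is reachable from the start and can reach an accepting state, and it lies on the cycle s0 → s0.
Traversing that cycle any number of times yields accepted strings of unbounded length, so the language is infinite.

infinite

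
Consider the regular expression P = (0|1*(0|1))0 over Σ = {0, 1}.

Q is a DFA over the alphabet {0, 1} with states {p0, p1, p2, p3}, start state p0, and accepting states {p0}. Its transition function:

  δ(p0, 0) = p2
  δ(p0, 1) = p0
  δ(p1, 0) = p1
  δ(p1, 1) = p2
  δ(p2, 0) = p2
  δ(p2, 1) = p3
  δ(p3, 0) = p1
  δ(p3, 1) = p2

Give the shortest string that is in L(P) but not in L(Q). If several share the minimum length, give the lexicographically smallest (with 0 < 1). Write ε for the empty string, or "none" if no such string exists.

The string 00 is accepted by P but not by Q.
No shorter string lies in the difference, and 00 is the lexicographically first length-2 string in L(P) \ L(Q).

00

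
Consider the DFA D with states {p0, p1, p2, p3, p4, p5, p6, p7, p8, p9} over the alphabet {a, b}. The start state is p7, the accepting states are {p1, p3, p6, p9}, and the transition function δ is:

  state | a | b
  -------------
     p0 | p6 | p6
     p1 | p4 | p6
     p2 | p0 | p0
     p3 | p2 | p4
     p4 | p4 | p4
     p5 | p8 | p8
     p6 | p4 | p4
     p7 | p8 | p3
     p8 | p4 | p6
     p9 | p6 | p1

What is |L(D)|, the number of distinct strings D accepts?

6

The useful subgraph on states {p0, p2, p3, p6, p7, p8} is acyclic, so L(D) is finite; the longest accepting path visits 5 useful states, giving maximum string length 4.
Counting accepting paths from p7 by length: 1 of length 1, 1 of length 2, 4 of length 4. Total 6.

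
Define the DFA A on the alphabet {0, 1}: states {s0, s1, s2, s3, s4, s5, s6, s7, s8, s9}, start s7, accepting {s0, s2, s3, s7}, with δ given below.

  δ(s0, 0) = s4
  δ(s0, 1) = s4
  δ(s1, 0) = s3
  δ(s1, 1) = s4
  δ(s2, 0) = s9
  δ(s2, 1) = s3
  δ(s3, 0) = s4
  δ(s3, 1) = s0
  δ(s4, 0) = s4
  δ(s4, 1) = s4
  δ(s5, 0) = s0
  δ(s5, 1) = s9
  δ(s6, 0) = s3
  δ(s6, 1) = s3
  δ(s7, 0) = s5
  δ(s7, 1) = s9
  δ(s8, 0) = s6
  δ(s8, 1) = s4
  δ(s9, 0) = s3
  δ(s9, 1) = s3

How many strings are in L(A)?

10

The useful subgraph on states {s0, s3, s5, s7, s9} is acyclic, so L(A) is finite; the longest accepting path visits 5 useful states, giving maximum string length 4.
Counting accepting paths from s7 by length: 1 of length 0, 3 of length 2, 4 of length 3, 2 of length 4. Total 10.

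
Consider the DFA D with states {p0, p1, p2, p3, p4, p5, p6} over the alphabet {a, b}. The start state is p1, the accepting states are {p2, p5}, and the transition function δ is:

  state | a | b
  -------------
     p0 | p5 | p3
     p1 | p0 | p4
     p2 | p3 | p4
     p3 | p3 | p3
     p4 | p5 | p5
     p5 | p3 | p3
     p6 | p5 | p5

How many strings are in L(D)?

The useful subgraph on states {p0, p1, p4, p5} is acyclic, so L(D) is finite; the longest accepting path visits 3 useful states, giving maximum string length 2.
Counting accepting paths from p1 by length: 3 of length 2. Total 3.

3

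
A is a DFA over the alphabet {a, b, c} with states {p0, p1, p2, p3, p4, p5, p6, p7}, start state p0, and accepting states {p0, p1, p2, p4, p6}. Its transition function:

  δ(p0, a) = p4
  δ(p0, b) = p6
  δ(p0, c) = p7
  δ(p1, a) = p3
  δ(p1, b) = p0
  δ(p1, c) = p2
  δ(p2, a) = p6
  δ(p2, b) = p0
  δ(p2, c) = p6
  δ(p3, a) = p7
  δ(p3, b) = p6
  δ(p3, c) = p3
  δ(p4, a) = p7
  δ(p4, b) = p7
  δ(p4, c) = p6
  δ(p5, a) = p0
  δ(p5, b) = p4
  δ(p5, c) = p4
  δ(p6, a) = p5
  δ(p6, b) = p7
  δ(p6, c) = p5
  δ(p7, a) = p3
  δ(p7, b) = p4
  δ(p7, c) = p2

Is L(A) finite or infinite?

State p0 is reachable from the start and can reach an accepting state, and it lies on the cycle p0 → p4 → p6 → p5 → p0.
Traversing that cycle any number of times yields accepted strings of unbounded length, so the language is infinite.

infinite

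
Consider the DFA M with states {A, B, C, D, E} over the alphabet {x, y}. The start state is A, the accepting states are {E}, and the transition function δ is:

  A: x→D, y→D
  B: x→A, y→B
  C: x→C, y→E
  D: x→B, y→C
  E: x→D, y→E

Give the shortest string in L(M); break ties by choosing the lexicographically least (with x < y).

xyy

A breadth-first search from A reaches an accepting state first via the path A → D → C → E on input xyy.
No string of length < 3 is accepted (BFS exhausts all shorter strings without reaching an accepting state), and xyy is the lexicographically least accepting string of length 3.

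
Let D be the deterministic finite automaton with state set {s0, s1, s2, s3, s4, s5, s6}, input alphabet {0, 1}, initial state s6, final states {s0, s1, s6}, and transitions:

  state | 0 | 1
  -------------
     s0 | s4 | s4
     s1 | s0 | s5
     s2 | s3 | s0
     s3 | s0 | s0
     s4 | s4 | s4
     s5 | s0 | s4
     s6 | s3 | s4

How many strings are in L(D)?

The useful subgraph on states {s0, s3, s6} is acyclic, so L(D) is finite; the longest accepting path visits 3 useful states, giving maximum string length 2.
Counting accepting paths from s6 by length: 1 of length 0, 2 of length 2. Total 3.

3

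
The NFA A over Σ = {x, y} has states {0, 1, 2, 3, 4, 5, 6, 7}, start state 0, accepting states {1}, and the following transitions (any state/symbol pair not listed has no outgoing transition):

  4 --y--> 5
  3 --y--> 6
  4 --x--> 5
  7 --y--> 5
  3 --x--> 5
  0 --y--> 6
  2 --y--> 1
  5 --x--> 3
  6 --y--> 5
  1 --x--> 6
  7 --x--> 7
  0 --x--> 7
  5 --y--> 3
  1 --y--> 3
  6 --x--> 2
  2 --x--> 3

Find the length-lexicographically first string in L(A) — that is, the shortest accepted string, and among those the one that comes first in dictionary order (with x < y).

yxy

A breadth-first search from 0 reaches an accepting state first via the path 0 → 6 → 2 → 1 on input yxy.
No string of length < 3 is accepted (BFS exhausts all shorter strings without reaching an accepting state), and yxy is the lexicographically least accepting string of length 3.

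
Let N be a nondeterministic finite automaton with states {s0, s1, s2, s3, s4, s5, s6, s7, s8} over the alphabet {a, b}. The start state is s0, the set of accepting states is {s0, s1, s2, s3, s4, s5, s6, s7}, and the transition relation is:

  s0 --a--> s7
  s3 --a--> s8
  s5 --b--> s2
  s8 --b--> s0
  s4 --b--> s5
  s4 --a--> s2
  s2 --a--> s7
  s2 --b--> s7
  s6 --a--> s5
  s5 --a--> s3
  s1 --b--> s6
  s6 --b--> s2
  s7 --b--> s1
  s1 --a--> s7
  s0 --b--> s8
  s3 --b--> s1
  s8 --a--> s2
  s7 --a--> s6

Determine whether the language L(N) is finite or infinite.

infinite

State s0 is reachable from the start and can reach an accepting state, and it lies on the cycle s0 → s8 → s0.
Traversing that cycle any number of times yields accepted strings of unbounded length, so the language is infinite.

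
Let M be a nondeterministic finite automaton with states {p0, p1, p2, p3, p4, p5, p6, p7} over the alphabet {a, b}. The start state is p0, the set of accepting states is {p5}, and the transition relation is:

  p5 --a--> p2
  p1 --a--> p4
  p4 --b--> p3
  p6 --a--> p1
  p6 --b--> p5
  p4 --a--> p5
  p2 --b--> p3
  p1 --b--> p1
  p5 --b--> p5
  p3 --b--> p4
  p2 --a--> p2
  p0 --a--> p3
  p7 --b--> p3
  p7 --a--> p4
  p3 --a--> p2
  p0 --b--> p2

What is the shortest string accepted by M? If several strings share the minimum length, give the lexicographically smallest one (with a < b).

aba

A breadth-first search from p0 reaches an accepting state first via the path p0 → p3 → p4 → p5 on input aba.
No string of length < 3 is accepted (BFS exhausts all shorter strings without reaching an accepting state), and aba is the lexicographically least accepting string of length 3.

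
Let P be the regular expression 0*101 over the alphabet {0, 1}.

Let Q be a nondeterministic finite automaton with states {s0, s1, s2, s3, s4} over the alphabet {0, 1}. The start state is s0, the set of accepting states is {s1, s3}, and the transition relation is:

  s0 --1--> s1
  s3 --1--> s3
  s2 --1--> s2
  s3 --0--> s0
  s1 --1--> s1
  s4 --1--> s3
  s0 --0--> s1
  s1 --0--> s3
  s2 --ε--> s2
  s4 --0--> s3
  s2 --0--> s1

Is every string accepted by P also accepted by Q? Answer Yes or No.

Converting the expression P to a DFA (subset construction, then merging equivalent states) gives the minimal DFA with states {p0, p1, p2, p3, p4}, start state p0, accepting states {p4} and transitions p0: 0→p0, 1→p1; p1: 0→p2, 1→p3; p2: 0→p3, 1→p4; p3: 0→p3, 1→p3; p4: 0→p3, 1→p3.
Exploring the product automaton P × Q from the start pair (p0, s0), following both machines on each input symbol, reaches 12 state pairs: (p0, s0), (p0, s1), (p1, s1), (p0, s3), (p2, s3), (p3, s1), (p1, s3), (p3, s0), (p4, s3), (p3, s3), (p2, s0), (p4, s1).
P accepts in {p4} and Q accepts in {s1, s3}. The reachable pairs whose P-component is accepting are (p4, s3), (p4, s1); in each of them the Q-component is accepting too, so the product for L(P) \ L(Q) (P-component accepting, Q-component rejecting) has no reachable accepting pair and the difference is empty.
Hence every string in L(P) is also in L(Q).

Yes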